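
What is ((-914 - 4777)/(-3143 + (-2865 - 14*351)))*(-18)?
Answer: -51219/5461 ≈ -9.3791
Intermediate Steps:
((-914 - 4777)/(-3143 + (-2865 - 14*351)))*(-18) = -5691/(-3143 + (-2865 - 1*4914))*(-18) = -5691/(-3143 + (-2865 - 4914))*(-18) = -5691/(-3143 - 7779)*(-18) = -5691/(-10922)*(-18) = -5691*(-1/10922)*(-18) = (5691/10922)*(-18) = -51219/5461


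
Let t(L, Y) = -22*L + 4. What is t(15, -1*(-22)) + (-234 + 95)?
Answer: -465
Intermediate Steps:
t(L, Y) = 4 - 22*L
t(15, -1*(-22)) + (-234 + 95) = (4 - 22*15) + (-234 + 95) = (4 - 330) - 139 = -326 - 139 = -465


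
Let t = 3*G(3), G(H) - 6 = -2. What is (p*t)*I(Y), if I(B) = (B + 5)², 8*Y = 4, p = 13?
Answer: 4719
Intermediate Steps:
Y = ½ (Y = (⅛)*4 = ½ ≈ 0.50000)
G(H) = 4 (G(H) = 6 - 2 = 4)
t = 12 (t = 3*4 = 12)
I(B) = (5 + B)²
(p*t)*I(Y) = (13*12)*(5 + ½)² = 156*(11/2)² = 156*(121/4) = 4719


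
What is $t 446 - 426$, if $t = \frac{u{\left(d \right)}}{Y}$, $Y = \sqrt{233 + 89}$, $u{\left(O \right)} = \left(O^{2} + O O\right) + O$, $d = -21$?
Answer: $-426 + \frac{27429 \sqrt{322}}{23} \approx 20974.0$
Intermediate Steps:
$u{\left(O \right)} = O + 2 O^{2}$ ($u{\left(O \right)} = \left(O^{2} + O^{2}\right) + O = 2 O^{2} + O = O + 2 O^{2}$)
$Y = \sqrt{322} \approx 17.944$
$t = \frac{123 \sqrt{322}}{46}$ ($t = \frac{\left(-21\right) \left(1 + 2 \left(-21\right)\right)}{\sqrt{322}} = - 21 \left(1 - 42\right) \frac{\sqrt{322}}{322} = \left(-21\right) \left(-41\right) \frac{\sqrt{322}}{322} = 861 \frac{\sqrt{322}}{322} = \frac{123 \sqrt{322}}{46} \approx 47.982$)
$t 446 - 426 = \frac{123 \sqrt{322}}{46} \cdot 446 - 426 = \frac{27429 \sqrt{322}}{23} - 426 = -426 + \frac{27429 \sqrt{322}}{23}$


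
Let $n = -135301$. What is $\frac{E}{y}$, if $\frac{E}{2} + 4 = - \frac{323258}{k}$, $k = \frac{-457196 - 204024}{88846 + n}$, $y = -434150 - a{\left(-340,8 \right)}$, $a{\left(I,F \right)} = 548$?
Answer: $\frac{1501959527}{14371550578} \approx 0.10451$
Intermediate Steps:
$y = -434698$ ($y = -434150 - 548 = -434698$)
$k = \frac{132244}{9291}$ ($k = \frac{-457196 - 204024}{88846 - 135301} = - \frac{661220}{-46455} = \left(-661220\right) \left(- \frac{1}{46455}\right) = \frac{132244}{9291} \approx 14.234$)
$E = - \frac{1501959527}{33061}$ ($E = -8 + 2 \left(- \frac{323258}{\frac{132244}{9291}}\right) = -8 + 2 \left(\left(-323258\right) \frac{9291}{132244}\right) = -8 + 2 \left(- \frac{1501695039}{66122}\right) = -8 - \frac{1501695039}{33061} = - \frac{1501959527}{33061} \approx -45430.0$)
$\frac{E}{y} = - \frac{1501959527}{33061 \left(-434698\right)} = \left(- \frac{1501959527}{33061}\right) \left(- \frac{1}{434698}\right) = \frac{1501959527}{14371550578}$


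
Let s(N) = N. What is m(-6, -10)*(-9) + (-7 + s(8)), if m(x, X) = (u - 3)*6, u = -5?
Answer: 433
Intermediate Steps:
m(x, X) = -48 (m(x, X) = (-5 - 3)*6 = -8*6 = -48)
m(-6, -10)*(-9) + (-7 + s(8)) = -48*(-9) + (-7 + 8) = 432 + 1 = 433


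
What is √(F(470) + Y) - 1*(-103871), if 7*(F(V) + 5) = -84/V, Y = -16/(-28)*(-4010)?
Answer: 103871 + I*√6214262215/1645 ≈ 1.0387e+5 + 47.921*I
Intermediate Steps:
Y = -16040/7 (Y = -16*(-1/28)*(-4010) = (4/7)*(-4010) = -16040/7 ≈ -2291.4)
F(V) = -5 - 12/V (F(V) = -5 + (-84/V)/7 = -5 - 12/V)
√(F(470) + Y) - 1*(-103871) = √((-5 - 12/470) - 16040/7) - 1*(-103871) = √((-5 - 12*1/470) - 16040/7) + 103871 = √((-5 - 6/235) - 16040/7) + 103871 = √(-1181/235 - 16040/7) + 103871 = √(-3777667/1645) + 103871 = I*√6214262215/1645 + 103871 = 103871 + I*√6214262215/1645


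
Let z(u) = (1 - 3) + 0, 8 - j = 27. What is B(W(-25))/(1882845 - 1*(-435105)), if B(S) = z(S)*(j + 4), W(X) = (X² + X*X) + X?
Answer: 1/77265 ≈ 1.2942e-5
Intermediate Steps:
j = -19 (j = 8 - 1*27 = 8 - 27 = -19)
W(X) = X + 2*X² (W(X) = (X² + X²) + X = 2*X² + X = X + 2*X²)
z(u) = -2 (z(u) = -2 + 0 = -2)
B(S) = 30 (B(S) = -2*(-19 + 4) = -2*(-15) = 30)
B(W(-25))/(1882845 - 1*(-435105)) = 30/(1882845 - 1*(-435105)) = 30/(1882845 + 435105) = 30/2317950 = 30*(1/2317950) = 1/77265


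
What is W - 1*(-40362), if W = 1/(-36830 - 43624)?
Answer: 3247284347/80454 ≈ 40362.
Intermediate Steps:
W = -1/80454 (W = 1/(-80454) = -1/80454 ≈ -1.2429e-5)
W - 1*(-40362) = -1/80454 - 1*(-40362) = -1/80454 + 40362 = 3247284347/80454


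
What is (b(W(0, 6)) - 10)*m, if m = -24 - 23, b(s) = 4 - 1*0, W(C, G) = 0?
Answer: 282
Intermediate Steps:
b(s) = 4 (b(s) = 4 + 0 = 4)
m = -47
(b(W(0, 6)) - 10)*m = (4 - 10)*(-47) = -6*(-47) = 282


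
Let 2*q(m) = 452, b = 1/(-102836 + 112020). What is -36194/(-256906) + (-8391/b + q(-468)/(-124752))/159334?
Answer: -5462637748913621/11297745526704 ≈ -483.52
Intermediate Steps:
b = 1/9184 ≈ 0.00010888
q(m) = 226 (q(m) = (½)*452 = 226)
-36194/(-256906) + (-8391/b + q(-468)/(-124752))/159334 = -36194/(-256906) + (-8391/1/9184 + 226/(-124752))/159334 = -36194*(-1/256906) + (-8391*9184 + 226*(-1/124752))*(1/159334) = 18097/128453 + (-77062944 - 1/552)*(1/159334) = 18097/128453 - 42538745089/552*1/159334 = 18097/128453 - 42538745089/87952368 = -5462637748913621/11297745526704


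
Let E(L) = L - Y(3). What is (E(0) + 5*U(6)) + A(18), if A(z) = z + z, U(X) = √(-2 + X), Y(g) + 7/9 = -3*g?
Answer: 502/9 ≈ 55.778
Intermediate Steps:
Y(g) = -7/9 - 3*g
A(z) = 2*z
E(L) = 88/9 + L (E(L) = L - (-7/9 - 3*3) = L - (-7/9 - 9) = L - 1*(-88/9) = L + 88/9 = 88/9 + L)
(E(0) + 5*U(6)) + A(18) = ((88/9 + 0) + 5*√(-2 + 6)) + 2*18 = (88/9 + 5*√4) + 36 = (88/9 + 5*2) + 36 = (88/9 + 10) + 36 = 178/9 + 36 = 502/9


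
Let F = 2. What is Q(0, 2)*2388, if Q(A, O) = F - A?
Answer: 4776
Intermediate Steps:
Q(A, O) = 2 - A
Q(0, 2)*2388 = (2 - 1*0)*2388 = (2 + 0)*2388 = 2*2388 = 4776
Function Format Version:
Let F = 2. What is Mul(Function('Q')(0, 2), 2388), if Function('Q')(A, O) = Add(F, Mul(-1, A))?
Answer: 4776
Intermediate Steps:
Function('Q')(A, O) = Add(2, Mul(-1, A))
Mul(Function('Q')(0, 2), 2388) = Mul(Add(2, Mul(-1, 0)), 2388) = Mul(Add(2, 0), 2388) = Mul(2, 2388) = 4776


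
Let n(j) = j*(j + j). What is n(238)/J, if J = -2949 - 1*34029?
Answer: -56644/18489 ≈ -3.0637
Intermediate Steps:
J = -36978 (J = -2949 - 34029 = -36978)
n(j) = 2*j² (n(j) = j*(2*j) = 2*j²)
n(238)/J = (2*238²)/(-36978) = (2*56644)*(-1/36978) = 113288*(-1/36978) = -56644/18489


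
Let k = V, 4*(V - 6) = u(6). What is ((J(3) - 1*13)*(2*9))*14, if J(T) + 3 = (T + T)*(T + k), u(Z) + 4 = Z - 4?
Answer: 8820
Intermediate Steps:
u(Z) = -8 + Z (u(Z) = -4 + (Z - 4) = -4 + (-4 + Z) = -8 + Z)
V = 11/2 (V = 6 + (-8 + 6)/4 = 6 + (1/4)*(-2) = 6 - 1/2 = 11/2 ≈ 5.5000)
k = 11/2 ≈ 5.5000
J(T) = -3 + 2*T*(11/2 + T) (J(T) = -3 + (T + T)*(T + 11/2) = -3 + (2*T)*(11/2 + T) = -3 + 2*T*(11/2 + T))
((J(3) - 1*13)*(2*9))*14 = (((-3 + 2*3**2 + 11*3) - 1*13)*(2*9))*14 = (((-3 + 2*9 + 33) - 13)*18)*14 = (((-3 + 18 + 33) - 13)*18)*14 = ((48 - 13)*18)*14 = (35*18)*14 = 630*14 = 8820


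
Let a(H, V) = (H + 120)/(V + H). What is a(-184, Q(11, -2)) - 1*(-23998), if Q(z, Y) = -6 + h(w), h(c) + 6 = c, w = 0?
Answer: 1175918/49 ≈ 23998.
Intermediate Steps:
h(c) = -6 + c
Q(z, Y) = -12 (Q(z, Y) = -6 + (-6 + 0) = -6 - 6 = -12)
a(H, V) = (120 + H)/(H + V)
a(-184, Q(11, -2)) - 1*(-23998) = (120 - 184)/(-184 - 12) - 1*(-23998) = -64/(-196) + 23998 = -1/196*(-64) + 23998 = 16/49 + 23998 = 1175918/49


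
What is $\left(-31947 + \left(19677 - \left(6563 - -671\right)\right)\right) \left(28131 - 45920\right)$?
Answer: $346956656$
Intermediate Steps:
$\left(-31947 + \left(19677 - \left(6563 - -671\right)\right)\right) \left(28131 - 45920\right) = \left(-31947 + \left(19677 - \left(6563 + 671\right)\right)\right) \left(-17789\right) = \left(-31947 + \left(19677 - 7234\right)\right) \left(-17789\right) = \left(-31947 + 12443\right) \left(-17789\right) = \left(-19504\right) \left(-17789\right) = 346956656$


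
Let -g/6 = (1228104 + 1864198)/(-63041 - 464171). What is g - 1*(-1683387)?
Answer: 221880095214/131803 ≈ 1.6834e+6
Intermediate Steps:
g = 4638453/131803 (g = -6*(1228104 + 1864198)/(-63041 - 464171) = -18553812/(-527212) = -18553812*(-1)/527212 = -6*(-1546151/263606) = 4638453/131803 ≈ 35.192)
g - 1*(-1683387) = 4638453/131803 - 1*(-1683387) = 4638453/131803 + 1683387 = 221880095214/131803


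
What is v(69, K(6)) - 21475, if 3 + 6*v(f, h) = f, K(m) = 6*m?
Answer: -21464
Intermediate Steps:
v(f, h) = -½ + f/6
v(69, K(6)) - 21475 = (-½ + (⅙)*69) - 21475 = (-½ + 23/2) - 21475 = 11 - 21475 = -21464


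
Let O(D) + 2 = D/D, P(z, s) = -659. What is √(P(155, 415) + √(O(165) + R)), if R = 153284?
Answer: √(-659 + 13*√907) ≈ 16.355*I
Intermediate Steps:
O(D) = -1 (O(D) = -2 + D/D = -2 + 1 = -1)
√(P(155, 415) + √(O(165) + R)) = √(-659 + √(-1 + 153284)) = √(-659 + √153283) = √(-659 + 13*√907)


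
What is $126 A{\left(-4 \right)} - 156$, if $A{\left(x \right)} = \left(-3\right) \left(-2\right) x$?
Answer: $-3180$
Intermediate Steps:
$A{\left(x \right)} = 6 x$
$126 A{\left(-4 \right)} - 156 = 126 \cdot 6 \left(-4\right) - 156 = 126 \left(-24\right) - 156 = -3024 - 156 = -3180$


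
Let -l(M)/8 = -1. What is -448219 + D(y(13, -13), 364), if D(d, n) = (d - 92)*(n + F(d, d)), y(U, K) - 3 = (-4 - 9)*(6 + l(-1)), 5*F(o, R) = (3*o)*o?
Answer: -28783648/5 ≈ -5.7567e+6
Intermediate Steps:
l(M) = 8 (l(M) = -8*(-1) = 8)
F(o, R) = 3*o²/5 (F(o, R) = ((3*o)*o)/5 = (3*o²)/5 = 3*o²/5)
y(U, K) = -179 (y(U, K) = 3 + (-4 - 9)*(6 + 8) = 3 - 13*14 = 3 - 182 = -179)
D(d, n) = (-92 + d)*(n + 3*d²/5) (D(d, n) = (d - 92)*(n + 3*d²/5) = (-92 + d)*(n + 3*d²/5))
-448219 + D(y(13, -13), 364) = -448219 + (-92*364 - 276/5*(-179)² + (⅗)*(-179)³ - 179*364) = -448219 + (-33488 - 276/5*32041 + (⅗)*(-5735339) - 65156) = -448219 + (-33488 - 8843316/5 - 17206017/5 - 65156) = -448219 - 26542553/5 = -28783648/5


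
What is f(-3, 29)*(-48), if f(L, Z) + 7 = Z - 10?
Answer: -576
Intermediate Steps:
f(L, Z) = -17 + Z (f(L, Z) = -7 + (Z - 10) = -7 + (-10 + Z) = -17 + Z)
f(-3, 29)*(-48) = (-17 + 29)*(-48) = 12*(-48) = -576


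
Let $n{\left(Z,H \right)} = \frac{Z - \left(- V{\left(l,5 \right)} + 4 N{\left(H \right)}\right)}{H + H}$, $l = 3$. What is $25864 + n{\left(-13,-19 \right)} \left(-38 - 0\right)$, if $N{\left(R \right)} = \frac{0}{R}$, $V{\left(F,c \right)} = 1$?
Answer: $25852$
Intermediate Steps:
$N{\left(R \right)} = 0$
$n{\left(Z,H \right)} = \frac{1 + Z}{2 H}$ ($n{\left(Z,H \right)} = \frac{Z + \left(1 - 0\right)}{H + H} = \frac{Z + \left(1 + 0\right)}{2 H} = \left(Z + 1\right) \frac{1}{2 H} = \left(1 + Z\right) \frac{1}{2 H} = \frac{1 + Z}{2 H}$)
$25864 + n{\left(-13,-19 \right)} \left(-38 - 0\right) = 25864 + \frac{1 - 13}{2 \left(-19\right)} \left(-38 - 0\right) = 25864 + \frac{1}{2} \left(- \frac{1}{19}\right) \left(-12\right) \left(-38 + 0\right) = 25864 + \frac{6}{19} \left(-38\right) = 25864 - 12 = 25852$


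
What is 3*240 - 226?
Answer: 494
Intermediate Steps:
3*240 - 226 = 720 - 226 = 494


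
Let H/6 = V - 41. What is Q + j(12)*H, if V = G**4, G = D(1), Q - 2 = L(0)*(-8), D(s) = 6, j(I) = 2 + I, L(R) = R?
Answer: 105422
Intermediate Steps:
Q = 2 (Q = 2 + 0*(-8) = 2 + 0 = 2)
G = 6
V = 1296 (V = 6**4 = 1296)
H = 7530 (H = 6*(1296 - 41) = 6*1255 = 7530)
Q + j(12)*H = 2 + (2 + 12)*7530 = 2 + 14*7530 = 2 + 105420 = 105422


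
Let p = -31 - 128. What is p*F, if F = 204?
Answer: -32436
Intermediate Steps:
p = -159
p*F = -159*204 = -32436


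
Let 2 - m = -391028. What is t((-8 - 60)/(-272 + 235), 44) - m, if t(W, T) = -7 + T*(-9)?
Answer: -391433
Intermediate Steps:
m = 391030 (m = 2 - 1*(-391028) = 2 + 391028 = 391030)
t(W, T) = -7 - 9*T
t((-8 - 60)/(-272 + 235), 44) - m = (-7 - 9*44) - 1*391030 = (-7 - 396) - 391030 = -403 - 391030 = -391433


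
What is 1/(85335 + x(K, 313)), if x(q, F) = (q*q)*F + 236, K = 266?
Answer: 1/22232199 ≈ 4.4980e-8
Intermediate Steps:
x(q, F) = 236 + F*q² (x(q, F) = q²*F + 236 = F*q² + 236 = 236 + F*q²)
1/(85335 + x(K, 313)) = 1/(85335 + (236 + 313*266²)) = 1/(85335 + (236 + 313*70756)) = 1/(85335 + (236 + 22146628)) = 1/(85335 + 22146864) = 1/22232199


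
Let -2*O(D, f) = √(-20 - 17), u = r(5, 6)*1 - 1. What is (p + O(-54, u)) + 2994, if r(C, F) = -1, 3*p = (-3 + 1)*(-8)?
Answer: 8998/3 - I*√37/2 ≈ 2999.3 - 3.0414*I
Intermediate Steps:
p = 16/3 (p = ((-3 + 1)*(-8))/3 = (-2*(-8))/3 = (⅓)*16 = 16/3 ≈ 5.3333)
u = -2 (u = -1*1 - 1 = -1 - 1 = -2)
O(D, f) = -I*√37/2 (O(D, f) = -√(-20 - 17)/2 = -I*√37/2)
(p + O(-54, u)) + 2994 = (16/3 - I*√37/2) + 2994 = 8998/3 - I*√37/2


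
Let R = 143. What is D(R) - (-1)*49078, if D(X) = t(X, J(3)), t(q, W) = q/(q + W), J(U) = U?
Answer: 7165531/146 ≈ 49079.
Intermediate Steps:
t(q, W) = q/(W + q)
D(X) = X/(3 + X)
D(R) - (-1)*49078 = 143/(3 + 143) - (-1)*49078 = 143/146 - 1*(-49078) = 143*(1/146) + 49078 = 143/146 + 49078 = 7165531/146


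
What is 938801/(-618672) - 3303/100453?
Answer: -96348850469/62147458416 ≈ -1.5503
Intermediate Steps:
938801/(-618672) - 3303/100453 = 938801*(-1/618672) - 3303*1/100453 = -938801/618672 - 3303/100453 = -96348850469/62147458416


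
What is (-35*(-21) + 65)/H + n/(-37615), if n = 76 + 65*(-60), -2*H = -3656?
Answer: 9270568/17190055 ≈ 0.53930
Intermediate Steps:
H = 1828 (H = -½*(-3656) = 1828)
n = -3824 (n = 76 - 3900 = -3824)
(-35*(-21) + 65)/H + n/(-37615) = (-35*(-21) + 65)/1828 - 3824/(-37615) = (735 + 65)*(1/1828) - 3824*(-1/37615) = 800*(1/1828) + 3824/37615 = 200/457 + 3824/37615 = 9270568/17190055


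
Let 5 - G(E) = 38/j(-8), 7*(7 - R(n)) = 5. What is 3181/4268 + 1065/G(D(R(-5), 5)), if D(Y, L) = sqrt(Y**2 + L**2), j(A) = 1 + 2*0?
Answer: -134559/4268 ≈ -31.527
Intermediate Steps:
j(A) = 1 (j(A) = 1 + 0 = 1)
R(n) = 44/7 (R(n) = 7 - 1/7*5 = 7 - 5/7 = 44/7)
D(Y, L) = sqrt(L**2 + Y**2)
G(E) = -33 (G(E) = 5 - 38/1 = 5 - 38 = -33)
3181/4268 + 1065/G(D(R(-5), 5)) = 3181/4268 + 1065/(-33) = 3181*(1/4268) + 1065*(-1/33) = 3181/4268 - 355/11 = -134559/4268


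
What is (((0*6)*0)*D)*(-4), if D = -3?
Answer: 0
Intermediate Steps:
(((0*6)*0)*D)*(-4) = (((0*6)*0)*(-3))*(-4) = ((0*0)*(-3))*(-4) = (0*(-3))*(-4) = 0*(-4) = 0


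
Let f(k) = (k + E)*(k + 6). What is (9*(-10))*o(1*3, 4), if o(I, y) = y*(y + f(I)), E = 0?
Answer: -11160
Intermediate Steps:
f(k) = k*(6 + k) (f(k) = (k + 0)*(k + 6) = k*(6 + k))
o(I, y) = y*(y + I*(6 + I))
(9*(-10))*o(1*3, 4) = (9*(-10))*(4*(4 + (1*3)**2 + 6*(1*3))) = -360*(4 + 3**2 + 6*3) = -360*(4 + 9 + 18) = -360*31 = -90*124 = -11160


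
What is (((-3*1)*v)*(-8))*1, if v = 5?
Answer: 120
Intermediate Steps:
(((-3*1)*v)*(-8))*1 = ((-3*1*5)*(-8))*1 = (-3*5*(-8))*1 = -15*(-8)*1 = 120*1 = 120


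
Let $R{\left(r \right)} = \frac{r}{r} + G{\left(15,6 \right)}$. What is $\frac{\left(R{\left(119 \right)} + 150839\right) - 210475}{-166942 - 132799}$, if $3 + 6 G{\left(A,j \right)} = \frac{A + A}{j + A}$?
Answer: $\frac{2504681}{12589122} \approx 0.19896$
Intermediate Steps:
$G{\left(A,j \right)} = - \frac{1}{2} + \frac{A}{3 \left(A + j\right)}$ ($G{\left(A,j \right)} = - \frac{1}{2} + \frac{\left(A + A\right) \frac{1}{j + A}}{6} = - \frac{1}{2} + \frac{2 A \frac{1}{A + j}}{6} = - \frac{1}{2} + \frac{A}{3 \left(A + j\right)}$)
$R{\left(r \right)} = \frac{31}{42}$ ($R{\left(r \right)} = \frac{r}{r} + \frac{\left(- \frac{1}{2}\right) 6 - \frac{5}{2}}{15 + 6} = 1 + \frac{-3 - \frac{5}{2}}{21} = 1 + \frac{1}{21} \left(- \frac{11}{2}\right) = 1 - \frac{11}{42} = \frac{31}{42}$)
$\frac{\left(R{\left(119 \right)} + 150839\right) - 210475}{-166942 - 132799} = \frac{\left(\frac{31}{42} + 150839\right) - 210475}{-166942 - 132799} = \frac{\frac{6335269}{42} - 210475}{-299741} = \left(- \frac{2504681}{42}\right) \left(- \frac{1}{299741}\right) = \frac{2504681}{12589122}$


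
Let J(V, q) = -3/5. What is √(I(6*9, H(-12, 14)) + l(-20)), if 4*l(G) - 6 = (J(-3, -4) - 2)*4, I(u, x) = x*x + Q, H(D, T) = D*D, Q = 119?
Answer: 3*√231710/10 ≈ 144.41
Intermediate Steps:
H(D, T) = D²
J(V, q) = -⅗ (J(V, q) = -3*⅕ = -⅗)
I(u, x) = 119 + x² (I(u, x) = x*x + 119 = x² + 119 = 119 + x²)
l(G) = -11/10 (l(G) = 3/2 + ((-⅗ - 2)*4)/4 = 3/2 + (-13/5*4)/4 = 3/2 + (¼)*(-52/5) = 3/2 - 13/5 = -11/10)
√(I(6*9, H(-12, 14)) + l(-20)) = √((119 + ((-12)²)²) - 11/10) = √((119 + 144²) - 11/10) = √((119 + 20736) - 11/10) = √(20855 - 11/10) = √(208539/10) = 3*√231710/10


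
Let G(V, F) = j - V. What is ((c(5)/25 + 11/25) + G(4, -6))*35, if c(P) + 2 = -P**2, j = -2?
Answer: -1162/5 ≈ -232.40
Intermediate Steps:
c(P) = -2 - P**2
G(V, F) = -2 - V
((c(5)/25 + 11/25) + G(4, -6))*35 = (((-2 - 1*5**2)/25 + 11/25) + (-2 - 1*4))*35 = (((-2 - 1*25)*(1/25) + 11*(1/25)) + (-2 - 4))*35 = (((-2 - 25)*(1/25) + 11/25) - 6)*35 = ((-27*1/25 + 11/25) - 6)*35 = ((-27/25 + 11/25) - 6)*35 = (-16/25 - 6)*35 = -166/25*35 = -1162/5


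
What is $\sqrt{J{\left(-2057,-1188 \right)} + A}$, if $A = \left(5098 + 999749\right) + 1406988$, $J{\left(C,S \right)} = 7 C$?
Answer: $2 \sqrt{599359} \approx 1548.4$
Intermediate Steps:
$A = 2411835$ ($A = 1004847 + 1406988 = 2411835$)
$\sqrt{J{\left(-2057,-1188 \right)} + A} = \sqrt{7 \left(-2057\right) + 2411835} = \sqrt{-14399 + 2411835} = \sqrt{2397436} = 2 \sqrt{599359}$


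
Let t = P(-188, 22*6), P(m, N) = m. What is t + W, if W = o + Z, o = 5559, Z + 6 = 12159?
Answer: 17524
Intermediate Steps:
Z = 12153 (Z = -6 + 12159 = 12153)
t = -188
W = 17712 (W = 5559 + 12153 = 17712)
t + W = -188 + 17712 = 17524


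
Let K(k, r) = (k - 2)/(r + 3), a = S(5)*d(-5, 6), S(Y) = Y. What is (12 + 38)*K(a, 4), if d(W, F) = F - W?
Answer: 2650/7 ≈ 378.57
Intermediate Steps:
a = 55 (a = 5*(6 - 1*(-5)) = 5*(6 + 5) = 5*11 = 55)
K(k, r) = (-2 + k)/(3 + r)
(12 + 38)*K(a, 4) = (12 + 38)*((-2 + 55)/(3 + 4)) = 50*(53/7) = 2650/7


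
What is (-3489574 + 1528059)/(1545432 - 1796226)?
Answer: 1961515/250794 ≈ 7.8212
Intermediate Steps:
(-3489574 + 1528059)/(1545432 - 1796226) = -1961515/(-250794) = -1961515*(-1/250794) = 1961515/250794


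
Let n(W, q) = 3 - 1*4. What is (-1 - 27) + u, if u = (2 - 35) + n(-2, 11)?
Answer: -62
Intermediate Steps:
n(W, q) = -1 (n(W, q) = 3 - 4 = -1)
u = -34 (u = (2 - 35) - 1 = -33 - 1 = -34)
(-1 - 27) + u = (-1 - 27) - 34 = -28 - 34 = -62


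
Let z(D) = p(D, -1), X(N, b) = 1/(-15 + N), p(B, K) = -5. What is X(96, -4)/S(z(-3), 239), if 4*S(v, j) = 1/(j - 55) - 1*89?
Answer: -736/1326375 ≈ -0.00055490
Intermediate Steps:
z(D) = -5
S(v, j) = -89/4 + 1/(4*(-55 + j)) (S(v, j) = (1/(j - 55) - 1*89)/4 = (1/(-55 + j) - 89)/4 = (-89 + 1/(-55 + j))/4 = -89/4 + 1/(4*(-55 + j)))
X(96, -4)/S(z(-3), 239) = 1/((-15 + 96)*(((4896 - 89*239)/(4*(-55 + 239))))) = 1/(81*(((1/4)*(4896 - 21271)/184))) = 1/(81*(((1/4)*(1/184)*(-16375)))) = 1/(81*(-16375/736)) = (1/81)*(-736/16375) = -736/1326375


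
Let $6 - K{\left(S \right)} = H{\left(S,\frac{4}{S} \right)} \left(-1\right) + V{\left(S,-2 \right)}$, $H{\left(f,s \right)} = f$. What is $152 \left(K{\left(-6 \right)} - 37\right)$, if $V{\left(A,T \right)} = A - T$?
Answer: $-5016$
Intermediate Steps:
$K{\left(S \right)} = 4$ ($K{\left(S \right)} = 6 - \left(S \left(-1\right) + \left(S - -2\right)\right) = 6 - \left(- S + \left(S + 2\right)\right) = 6 - \left(- S + \left(2 + S\right)\right) = 6 - 2 = 4$)
$152 \left(K{\left(-6 \right)} - 37\right) = 152 \left(4 - 37\right) = 152 \left(-33\right) = -5016$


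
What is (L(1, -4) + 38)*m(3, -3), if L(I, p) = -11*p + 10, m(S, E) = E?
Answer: -276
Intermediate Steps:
L(I, p) = 10 - 11*p
(L(1, -4) + 38)*m(3, -3) = ((10 - 11*(-4)) + 38)*(-3) = ((10 + 44) + 38)*(-3) = (54 + 38)*(-3) = 92*(-3) = -276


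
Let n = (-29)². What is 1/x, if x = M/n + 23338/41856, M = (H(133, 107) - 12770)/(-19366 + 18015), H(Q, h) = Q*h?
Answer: 23778205248/13227636971 ≈ 1.7976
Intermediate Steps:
n = 841
M = -1461/1351 (M = (133*107 - 12770)/(-19366 + 18015) = (14231 - 12770)/(-1351) = 1461*(-1/1351) = -1461/1351 ≈ -1.0814)
x = 13227636971/23778205248 (x = -1461/1351/841 + 23338/41856 = -1461/1351*1/841 + 23338*(1/41856) = -1461/1136191 + 11669/20928 = 13227636971/23778205248 ≈ 0.55629)
1/x = 1/(13227636971/23778205248) = 23778205248/13227636971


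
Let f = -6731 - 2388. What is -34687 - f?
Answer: -25568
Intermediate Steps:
f = -9119
-34687 - f = -34687 - 1*(-9119) = -34687 + 9119 = -25568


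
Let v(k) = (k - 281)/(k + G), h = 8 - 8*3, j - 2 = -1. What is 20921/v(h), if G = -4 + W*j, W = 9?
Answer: 20921/27 ≈ 774.85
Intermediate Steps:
j = 1 (j = 2 - 1 = 1)
h = -16 (h = 8 - 24 = -16)
G = 5 (G = -4 + 9*1 = -4 + 9 = 5)
v(k) = (-281 + k)/(5 + k) (v(k) = (k - 281)/(k + 5) = (-281 + k)/(5 + k))
20921/v(h) = 20921/(((-281 - 16)/(5 - 16))) = 20921/((-297/(-11))) = 20921/((-1/11*(-297))) = 20921/27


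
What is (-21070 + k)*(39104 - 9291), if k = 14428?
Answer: -198017946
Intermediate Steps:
(-21070 + k)*(39104 - 9291) = (-21070 + 14428)*(39104 - 9291) = -6642*29813 = -198017946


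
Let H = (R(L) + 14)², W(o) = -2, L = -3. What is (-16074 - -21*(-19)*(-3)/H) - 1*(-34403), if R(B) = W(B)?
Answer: 293397/16 ≈ 18337.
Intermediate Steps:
R(B) = -2
H = 144 (H = (-2 + 14)² = 12² = 144)
(-16074 - -21*(-19)*(-3)/H) - 1*(-34403) = (-16074 - -21*(-19)*(-3)/144) - 1*(-34403) = (-16074 - 399*(-3)/144) + 34403 = (-16074 - (-1197)/144) + 34403 = (-16074 - 1*(-133/16)) + 34403 = (-16074 + 133/16) + 34403 = -257051/16 + 34403 = 293397/16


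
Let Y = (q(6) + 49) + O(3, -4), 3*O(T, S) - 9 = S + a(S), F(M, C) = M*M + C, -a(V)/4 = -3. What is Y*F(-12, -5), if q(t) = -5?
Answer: 20711/3 ≈ 6903.7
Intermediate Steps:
a(V) = 12 (a(V) = -4*(-3) = 12)
F(M, C) = C + M² (F(M, C) = M² + C = C + M²)
O(T, S) = 7 + S/3 (O(T, S) = 3 + (S + 12)/3 = 3 + (12 + S)/3 = 3 + (4 + S/3) = 7 + S/3)
Y = 149/3 (Y = (-5 + 49) + (7 + (⅓)*(-4)) = 44 + (7 - 4/3) = 44 + 17/3 = 149/3 ≈ 49.667)
Y*F(-12, -5) = 149*(-5 + (-12)²)/3 = 149*(-5 + 144)/3 = (149/3)*139 = 20711/3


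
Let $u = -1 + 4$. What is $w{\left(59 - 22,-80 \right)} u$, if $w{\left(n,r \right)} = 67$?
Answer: $201$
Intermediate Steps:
$u = 3$
$w{\left(59 - 22,-80 \right)} u = 67 \cdot 3 = 201$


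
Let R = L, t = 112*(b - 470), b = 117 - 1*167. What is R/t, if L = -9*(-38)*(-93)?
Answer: 15903/29120 ≈ 0.54612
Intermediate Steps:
b = -50 (b = 117 - 167 = -50)
t = -58240 (t = 112*(-50 - 470) = 112*(-520) = -58240)
L = -31806 (L = 342*(-93) = -31806)
R = -31806
R/t = -31806/(-58240) = -31806*(-1/58240) = 15903/29120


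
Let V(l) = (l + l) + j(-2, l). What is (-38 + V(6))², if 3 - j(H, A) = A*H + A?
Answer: 289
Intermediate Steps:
j(H, A) = 3 - A - A*H (j(H, A) = 3 - (A*H + A) = 3 - (A + A*H) = 3 + (-A - A*H) = 3 - A - A*H)
V(l) = 3 + 3*l (V(l) = (l + l) + (3 - l - 1*l*(-2)) = 2*l + (3 - l + 2*l) = 2*l + (3 + l) = 3 + 3*l)
(-38 + V(6))² = (-38 + (3 + 3*6))² = (-38 + (3 + 18))² = (-38 + 21)² = (-17)² = 289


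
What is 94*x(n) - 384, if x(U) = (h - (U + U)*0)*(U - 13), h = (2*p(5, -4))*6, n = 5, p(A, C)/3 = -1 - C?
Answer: -81600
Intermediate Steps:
p(A, C) = -3 - 3*C (p(A, C) = 3*(-1 - C) = -3 - 3*C)
h = 108 (h = (2*(-3 - 3*(-4)))*6 = (2*(-3 + 12))*6 = (2*9)*6 = 18*6 = 108)
x(U) = -1404 + 108*U (x(U) = (108 - (U + U)*0)*(U - 13) = (108 - 2*U*0)*(-13 + U) = (108 - 1*0)*(-13 + U) = (108 + 0)*(-13 + U) = 108*(-13 + U) = -1404 + 108*U)
94*x(n) - 384 = 94*(-1404 + 108*5) - 384 = 94*(-1404 + 540) - 384 = 94*(-864) - 384 = -81216 - 384 = -81600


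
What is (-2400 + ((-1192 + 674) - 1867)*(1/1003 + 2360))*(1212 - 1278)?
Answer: 372761095410/1003 ≈ 3.7165e+8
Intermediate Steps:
(-2400 + ((-1192 + 674) - 1867)*(1/1003 + 2360))*(1212 - 1278) = (-2400 + (-518 - 1867)*(1/1003 + 2360))*(-66) = (-2400 - 2385*2367081/1003)*(-66) = (-2400 - 5645488185/1003)*(-66) = -5647895385/1003*(-66) = 372761095410/1003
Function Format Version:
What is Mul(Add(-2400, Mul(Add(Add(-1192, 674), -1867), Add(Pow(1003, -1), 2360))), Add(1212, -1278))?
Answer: Rational(372761095410, 1003) ≈ 3.7165e+8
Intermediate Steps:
Mul(Add(-2400, Mul(Add(Add(-1192, 674), -1867), Add(Pow(1003, -1), 2360))), Add(1212, -1278)) = Mul(Add(-2400, Mul(Add(-518, -1867), Add(Rational(1, 1003), 2360))), -66) = Mul(Add(-2400, Mul(-2385, Rational(2367081, 1003))), -66) = Mul(Add(-2400, Rational(-5645488185, 1003)), -66) = Mul(Rational(-5647895385, 1003), -66) = Rational(372761095410, 1003)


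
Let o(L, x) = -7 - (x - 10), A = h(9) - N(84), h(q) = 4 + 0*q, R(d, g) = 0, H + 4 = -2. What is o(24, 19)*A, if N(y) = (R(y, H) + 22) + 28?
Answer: 736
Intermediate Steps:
H = -6 (H = -4 - 2 = -6)
h(q) = 4 (h(q) = 4 + 0 = 4)
N(y) = 50 (N(y) = (0 + 22) + 28 = 22 + 28 = 50)
A = -46 (A = 4 - 1*50 = 4 - 50 = -46)
o(L, x) = 3 - x (o(L, x) = -7 - (-10 + x) = -7 + (10 - x) = 3 - x)
o(24, 19)*A = (3 - 1*19)*(-46) = (3 - 19)*(-46) = -16*(-46) = 736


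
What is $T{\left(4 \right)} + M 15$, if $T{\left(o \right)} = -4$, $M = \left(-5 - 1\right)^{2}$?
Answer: $536$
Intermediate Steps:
$M = 36$ ($M = \left(-6\right)^{2} = 36$)
$T{\left(4 \right)} + M 15 = -4 + 36 \cdot 15 = -4 + 540 = 536$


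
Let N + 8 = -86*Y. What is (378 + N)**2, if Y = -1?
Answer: 207936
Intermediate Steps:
N = 78 (N = -8 - 86*(-1) = -8 + 86 = 78)
(378 + N)**2 = (378 + 78)**2 = 456**2 = 207936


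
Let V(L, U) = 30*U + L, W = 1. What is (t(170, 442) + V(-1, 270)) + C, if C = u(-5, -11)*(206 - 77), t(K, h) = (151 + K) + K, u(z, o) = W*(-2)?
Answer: 8332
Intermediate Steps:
V(L, U) = L + 30*U
u(z, o) = -2 (u(z, o) = 1*(-2) = -2)
t(K, h) = 151 + 2*K
C = -258 (C = -2*(206 - 77) = -2*129 = -258)
(t(170, 442) + V(-1, 270)) + C = ((151 + 2*170) + (-1 + 30*270)) - 258 = ((151 + 340) + (-1 + 8100)) - 258 = (491 + 8099) - 258 = 8590 - 258 = 8332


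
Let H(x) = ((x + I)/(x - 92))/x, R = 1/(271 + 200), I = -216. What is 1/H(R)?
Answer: 43331/47917185 ≈ 0.00090429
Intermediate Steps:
R = 1/471 ≈ 0.0021231
H(x) = (-216 + x)/(x*(-92 + x)) (H(x) = ((x - 216)/(x - 92))/x = ((-216 + x)/(-92 + x))/x = (-216 + x)/(x*(-92 + x)))
1/H(R) = 1/((-216 + 1/471)/((1/471)*(-92 + 1/471))) = 1/(471*(-101735/471)/(-43331/471)) = 1/(471*(-471/43331)*(-101735/471)) = 1/(47917185/43331) = 43331/47917185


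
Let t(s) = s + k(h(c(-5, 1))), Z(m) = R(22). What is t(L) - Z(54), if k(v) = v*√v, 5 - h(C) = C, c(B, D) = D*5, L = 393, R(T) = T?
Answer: 371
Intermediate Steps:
c(B, D) = 5*D
h(C) = 5 - C
Z(m) = 22
k(v) = v^(3/2)
t(s) = s (t(s) = s + (5 - 5)^(3/2) = s + 0^(3/2) = s + 0 = s)
t(L) - Z(54) = 393 - 1*22 = 393 - 22 = 371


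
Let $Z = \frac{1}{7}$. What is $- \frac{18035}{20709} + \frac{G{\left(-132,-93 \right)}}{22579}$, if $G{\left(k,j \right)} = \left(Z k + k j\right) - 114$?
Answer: $- \frac{1090179437}{3273119577} \approx -0.33307$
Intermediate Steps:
$Z = \frac{1}{7} \approx 0.14286$
$G{\left(k,j \right)} = -114 + \frac{k}{7} + j k$ ($G{\left(k,j \right)} = \left(\frac{k}{7} + k j\right) - 114 = \left(\frac{k}{7} + j k\right) - 114 = -114 + \frac{k}{7} + j k$)
$- \frac{18035}{20709} + \frac{G{\left(-132,-93 \right)}}{22579} = - \frac{18035}{20709} + \frac{-114 + \frac{1}{7} \left(-132\right) - -12276}{22579} = \left(-18035\right) \frac{1}{20709} + \left(-114 - \frac{132}{7} + 12276\right) \frac{1}{22579} = - \frac{18035}{20709} + \frac{85002}{7} \cdot \frac{1}{22579} = - \frac{18035}{20709} + \frac{85002}{158053} = - \frac{1090179437}{3273119577}$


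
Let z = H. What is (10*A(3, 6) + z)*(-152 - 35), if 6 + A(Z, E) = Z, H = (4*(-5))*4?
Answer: 20570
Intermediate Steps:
H = -80 (H = -20*4 = -80)
A(Z, E) = -6 + Z
z = -80
(10*A(3, 6) + z)*(-152 - 35) = (10*(-6 + 3) - 80)*(-152 - 35) = (10*(-3) - 80)*(-187) = (-30 - 80)*(-187) = -110*(-187) = 20570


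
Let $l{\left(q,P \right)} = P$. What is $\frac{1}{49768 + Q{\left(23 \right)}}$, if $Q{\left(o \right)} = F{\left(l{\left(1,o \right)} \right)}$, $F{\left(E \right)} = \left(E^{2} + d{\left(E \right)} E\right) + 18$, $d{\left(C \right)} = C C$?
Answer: $\frac{1}{62482} \approx 1.6005 \cdot 10^{-5}$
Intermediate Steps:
$d{\left(C \right)} = C^{2}$
$F{\left(E \right)} = 18 + E^{2} + E^{3}$ ($F{\left(E \right)} = \left(E^{2} + E^{2} E\right) + 18 = \left(E^{2} + E^{3}\right) + 18 = 18 + E^{2} + E^{3}$)
$Q{\left(o \right)} = 18 + o^{2} + o^{3}$
$\frac{1}{49768 + Q{\left(23 \right)}} = \frac{1}{49768 + \left(18 + 23^{2} + 23^{3}\right)} = \frac{1}{49768 + \left(18 + 529 + 12167\right)} = \frac{1}{49768 + 12714} = \frac{1}{62482}$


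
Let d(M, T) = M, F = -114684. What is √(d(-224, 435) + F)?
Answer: 2*I*√28727 ≈ 338.98*I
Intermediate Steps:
√(d(-224, 435) + F) = √(-224 - 114684) = √(-114908) = 2*I*√28727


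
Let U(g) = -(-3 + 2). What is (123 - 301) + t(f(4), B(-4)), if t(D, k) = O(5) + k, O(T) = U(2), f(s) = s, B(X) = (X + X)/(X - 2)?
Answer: -527/3 ≈ -175.67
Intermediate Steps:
B(X) = 2*X/(-2 + X) (B(X) = (2*X)/(-2 + X) = 2*X/(-2 + X))
U(g) = 1 (U(g) = -1*(-1) = 1)
O(T) = 1
t(D, k) = 1 + k
(123 - 301) + t(f(4), B(-4)) = (123 - 301) + (1 + 2*(-4)/(-2 - 4)) = -178 + (1 + 2*(-4)/(-6)) = -178 + (1 + 2*(-4)*(-1/6)) = -178 + (1 + 4/3) = -178 + 7/3 = -527/3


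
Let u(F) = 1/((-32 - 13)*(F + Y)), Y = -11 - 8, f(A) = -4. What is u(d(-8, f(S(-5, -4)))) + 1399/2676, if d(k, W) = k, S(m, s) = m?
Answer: 567487/1083780 ≈ 0.52362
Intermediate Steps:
Y = -19
u(F) = 1/(855 - 45*F) (u(F) = 1/((-32 - 13)*(F - 19)) = 1/(-45*(-19 + F)) = 1/(855 - 45*F))
u(d(-8, f(S(-5, -4)))) + 1399/2676 = -1/(-855 + 45*(-8)) + 1399/2676 = -1/(-855 - 360) + 1399*(1/2676) = -1/(-1215) + 1399/2676 = -1*(-1/1215) + 1399/2676 = 1/1215 + 1399/2676 = 567487/1083780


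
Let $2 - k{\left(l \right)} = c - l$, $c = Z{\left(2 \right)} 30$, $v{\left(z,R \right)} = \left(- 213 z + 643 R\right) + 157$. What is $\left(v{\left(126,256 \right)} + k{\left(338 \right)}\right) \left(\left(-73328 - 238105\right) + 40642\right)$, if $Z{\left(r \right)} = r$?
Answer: $-37425211737$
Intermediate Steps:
$v{\left(z,R \right)} = 157 - 213 z + 643 R$
$c = 60$ ($c = 2 \cdot 30 = 60$)
$k{\left(l \right)} = -58 + l$ ($k{\left(l \right)} = 2 - \left(60 - l\right) = 2 + \left(-60 + l\right) = -58 + l$)
$\left(v{\left(126,256 \right)} + k{\left(338 \right)}\right) \left(\left(-73328 - 238105\right) + 40642\right) = \left(\left(157 - 26838 + 643 \cdot 256\right) + \left(-58 + 338\right)\right) \left(\left(-73328 - 238105\right) + 40642\right) = \left(\left(157 - 26838 + 164608\right) + 280\right) \left(-311433 + 40642\right) = \left(137927 + 280\right) \left(-270791\right) = 138207 \left(-270791\right) = -37425211737$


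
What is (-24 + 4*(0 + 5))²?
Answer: 16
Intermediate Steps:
(-24 + 4*(0 + 5))² = (-24 + 4*5)² = (-24 + 20)² = (-4)² = 16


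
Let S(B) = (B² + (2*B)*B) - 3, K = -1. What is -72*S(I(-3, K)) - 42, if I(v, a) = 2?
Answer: -690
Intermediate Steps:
S(B) = -3 + 3*B² (S(B) = (B² + 2*B²) - 3 = 3*B² - 3 = -3 + 3*B²)
-72*S(I(-3, K)) - 42 = -72*(-3 + 3*2²) - 42 = -72*(-3 + 3*4) - 42 = -72*(-3 + 12) - 42 = -72*9 - 42 = -648 - 42 = -690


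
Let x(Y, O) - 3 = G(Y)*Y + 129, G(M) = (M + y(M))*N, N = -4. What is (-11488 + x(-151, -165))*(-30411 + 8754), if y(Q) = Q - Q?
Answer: 2221141920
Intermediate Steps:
y(Q) = 0
G(M) = -4*M (G(M) = (M + 0)*(-4) = M*(-4) = -4*M)
x(Y, O) = 132 - 4*Y**2 (x(Y, O) = 3 + ((-4*Y)*Y + 129) = 3 + (-4*Y**2 + 129) = 3 + (129 - 4*Y**2) = 132 - 4*Y**2)
(-11488 + x(-151, -165))*(-30411 + 8754) = (-11488 + (132 - 4*(-151)**2))*(-30411 + 8754) = (-11488 + (132 - 4*22801))*(-21657) = (-11488 + (132 - 91204))*(-21657) = (-11488 - 91072)*(-21657) = -102560*(-21657) = 2221141920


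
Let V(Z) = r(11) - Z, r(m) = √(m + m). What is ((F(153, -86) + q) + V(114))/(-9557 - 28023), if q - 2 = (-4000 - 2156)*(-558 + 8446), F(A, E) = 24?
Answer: 12139654/9395 - √22/37580 ≈ 1292.1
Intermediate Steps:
r(m) = √2*√m (r(m) = √(2*m) = √2*√m)
q = -48558526 (q = 2 + (-4000 - 2156)*(-558 + 8446) = 2 - 6156*7888 = 2 - 48558528 = -48558526)
V(Z) = √22 - Z (V(Z) = √2*√11 - Z = √22 - Z)
((F(153, -86) + q) + V(114))/(-9557 - 28023) = ((24 - 48558526) + (√22 - 1*114))/(-9557 - 28023) = (-48558502 + (√22 - 114))/(-37580) = (-48558502 + (-114 + √22))*(-1/37580) = (-48558616 + √22)*(-1/37580) = 12139654/9395 - √22/37580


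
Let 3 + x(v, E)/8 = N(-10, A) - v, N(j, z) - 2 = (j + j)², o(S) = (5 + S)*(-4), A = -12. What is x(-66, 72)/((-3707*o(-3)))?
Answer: 465/3707 ≈ 0.12544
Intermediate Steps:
o(S) = -20 - 4*S
N(j, z) = 2 + 4*j² (N(j, z) = 2 + (j + j)² = 2 + (2*j)² = 2 + 4*j²)
x(v, E) = 3192 - 8*v (x(v, E) = -24 + 8*((2 + 4*(-10)²) - v) = -24 + 8*((2 + 4*100) - v) = -24 + 8*((2 + 400) - v) = -24 + 8*(402 - v) = -24 + (3216 - 8*v) = 3192 - 8*v)
x(-66, 72)/((-3707*o(-3))) = (3192 - 8*(-66))/((-3707*(-20 - 4*(-3)))) = (3192 + 528)/((-3707*(-20 + 12))) = 3720/((-3707*(-8))) = 3720/29656 = 3720*(1/29656) = 465/3707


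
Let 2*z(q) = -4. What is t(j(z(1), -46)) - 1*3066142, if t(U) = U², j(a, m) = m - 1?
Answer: -3063933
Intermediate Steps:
z(q) = -2 (z(q) = (½)*(-4) = -2)
j(a, m) = -1 + m
t(j(z(1), -46)) - 1*3066142 = (-1 - 46)² - 1*3066142 = (-47)² - 3066142 = 2209 - 3066142 = -3063933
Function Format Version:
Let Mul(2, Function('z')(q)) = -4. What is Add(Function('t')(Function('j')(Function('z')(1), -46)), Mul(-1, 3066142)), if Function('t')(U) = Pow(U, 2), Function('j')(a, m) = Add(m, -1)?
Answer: -3063933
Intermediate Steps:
Function('z')(q) = -2 (Function('z')(q) = Mul(Rational(1, 2), -4) = -2)
Function('j')(a, m) = Add(-1, m)
Add(Function('t')(Function('j')(Function('z')(1), -46)), Mul(-1, 3066142)) = Add(Pow(Add(-1, -46), 2), Mul(-1, 3066142)) = Add(Pow(-47, 2), -3066142) = Add(2209, -3066142) = -3063933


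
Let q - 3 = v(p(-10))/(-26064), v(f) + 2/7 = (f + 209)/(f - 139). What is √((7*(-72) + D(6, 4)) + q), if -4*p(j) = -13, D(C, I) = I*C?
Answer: I*√110264074431/15204 ≈ 21.84*I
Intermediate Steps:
D(C, I) = C*I
p(j) = 13/4 (p(j) = -¼*(-13) = 13/4)
v(f) = -2/7 + (209 + f)/(-139 + f) (v(f) = -2/7 + (f + 209)/(f - 139) = -2/7 + (209 + f)/(-139 + f))
q = 33023869/11007696 (q = 3 + ((1741 + 5*(13/4))/(7*(-139 + 13/4)))/(-26064) = 3 + ((1741 + 65/4)/(7*(-543/4)))*(-1/26064) = 3 + ((⅐)*(-4/543)*(7029/4))*(-1/26064) = 3 - 2343/1267*(-1/26064) = 3 + 781/11007696 = 33023869/11007696 ≈ 3.0001)
√((7*(-72) + D(6, 4)) + q) = √((7*(-72) + 6*4) + 33023869/11007696) = √((-504 + 24) + 33023869/11007696) = √(-480 + 33023869/11007696) = √(-5250670211/11007696) = I*√110264074431/15204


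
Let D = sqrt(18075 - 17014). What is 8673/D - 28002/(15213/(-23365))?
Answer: 218088910/5071 + 8673*sqrt(1061)/1061 ≈ 43273.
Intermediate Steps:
D = sqrt(1061) ≈ 32.573
8673/D - 28002/(15213/(-23365)) = 8673/(sqrt(1061)) - 28002/(15213/(-23365)) = 8673*(sqrt(1061)/1061) - 28002/(15213*(-1/23365)) = 8673*sqrt(1061)/1061 - 28002/(-15213/23365) = 8673*sqrt(1061)/1061 - 28002*(-23365/15213) = 8673*sqrt(1061)/1061 + 218088910/5071 = 218088910/5071 + 8673*sqrt(1061)/1061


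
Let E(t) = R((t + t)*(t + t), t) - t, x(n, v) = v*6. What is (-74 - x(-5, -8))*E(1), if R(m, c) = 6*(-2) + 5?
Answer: 208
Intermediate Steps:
R(m, c) = -7 (R(m, c) = -12 + 5 = -7)
x(n, v) = 6*v
E(t) = -7 - t
(-74 - x(-5, -8))*E(1) = (-74 - 6*(-8))*(-7 - 1*1) = (-74 - 1*(-48))*(-7 - 1) = (-74 + 48)*(-8) = -26*(-8) = 208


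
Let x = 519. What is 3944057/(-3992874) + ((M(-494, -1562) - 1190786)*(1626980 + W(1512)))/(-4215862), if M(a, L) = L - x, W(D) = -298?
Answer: 3873908541154985411/8416702883694 ≈ 4.6026e+5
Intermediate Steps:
M(a, L) = -519 + L (M(a, L) = L - 1*519 = L - 519 = -519 + L)
3944057/(-3992874) + ((M(-494, -1562) - 1190786)*(1626980 + W(1512)))/(-4215862) = 3944057/(-3992874) + (((-519 - 1562) - 1190786)*(1626980 - 298))/(-4215862) = 3944057*(-1/3992874) + ((-2081 - 1190786)*1626682)*(-1/4215862) = -3944057/3992874 - 1192867*1626682*(-1/4215862) = -3944057/3992874 - 1940415277294*(-1/4215862) = -3944057/3992874 + 970207638647/2107931 = 3873908541154985411/8416702883694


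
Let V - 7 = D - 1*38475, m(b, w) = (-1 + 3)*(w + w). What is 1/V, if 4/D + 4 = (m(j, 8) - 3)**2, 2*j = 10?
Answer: -837/32197712 ≈ -2.5996e-5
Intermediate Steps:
j = 5 (j = (1/2)*10 = 5)
m(b, w) = 4*w (m(b, w) = 2*(2*w) = 4*w)
D = 4/837 (D = 4/(-4 + (4*8 - 3)**2) = 4/(-4 + (32 - 3)**2) = 4/(-4 + 29**2) = 4/(-4 + 841) = 4/837 ≈ 0.0047790)
V = -32197712/837 (V = 7 + (4/837 - 1*38475) = 7 + (4/837 - 38475) = 7 - 32203571/837 = -32197712/837 ≈ -38468.)
1/V = 1/(-32197712/837) = -837/32197712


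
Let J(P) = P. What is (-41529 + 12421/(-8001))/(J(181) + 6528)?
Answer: -332285950/53678709 ≈ -6.1903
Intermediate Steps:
(-41529 + 12421/(-8001))/(J(181) + 6528) = (-41529 + 12421/(-8001))/(181 + 6528) = (-41529 + 12421*(-1/8001))/6709 = (-41529 - 12421/8001)*(1/6709) = -332285950/8001*1/6709 = -332285950/53678709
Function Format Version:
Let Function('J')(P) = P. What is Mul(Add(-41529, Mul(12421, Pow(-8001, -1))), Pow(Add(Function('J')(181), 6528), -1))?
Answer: Rational(-332285950, 53678709) ≈ -6.1903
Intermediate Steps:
Mul(Add(-41529, Mul(12421, Pow(-8001, -1))), Pow(Add(Function('J')(181), 6528), -1)) = Mul(Add(-41529, Mul(12421, Pow(-8001, -1))), Pow(Add(181, 6528), -1)) = Mul(Add(-41529, Mul(12421, Rational(-1, 8001))), Pow(6709, -1)) = Mul(Add(-41529, Rational(-12421, 8001)), Rational(1, 6709)) = Mul(Rational(-332285950, 8001), Rational(1, 6709)) = Rational(-332285950, 53678709)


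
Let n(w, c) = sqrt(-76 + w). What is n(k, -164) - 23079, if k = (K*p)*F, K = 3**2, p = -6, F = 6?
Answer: -23079 + 20*I ≈ -23079.0 + 20.0*I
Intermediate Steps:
K = 9
k = -324 (k = (9*(-6))*6 = -54*6 = -324)
n(k, -164) - 23079 = sqrt(-76 - 324) - 23079 = sqrt(-400) - 23079 = 20*I - 23079 = -23079 + 20*I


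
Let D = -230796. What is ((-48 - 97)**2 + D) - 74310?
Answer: -284081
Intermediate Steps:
((-48 - 97)**2 + D) - 74310 = ((-48 - 97)**2 - 230796) - 74310 = ((-145)**2 - 230796) - 74310 = (21025 - 230796) - 74310 = -209771 - 74310 = -284081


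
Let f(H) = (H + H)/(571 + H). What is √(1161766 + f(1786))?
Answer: √6454140182138/2357 ≈ 1077.9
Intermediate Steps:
f(H) = 2*H/(571 + H) (f(H) = (2*H)/(571 + H) = 2*H/(571 + H))
√(1161766 + f(1786)) = √(1161766 + 2*1786/(571 + 1786)) = √(1161766 + 2*1786/2357) = √(1161766 + 2*1786*(1/2357)) = √(1161766 + 3572/2357) = √(2738286034/2357) = √6454140182138/2357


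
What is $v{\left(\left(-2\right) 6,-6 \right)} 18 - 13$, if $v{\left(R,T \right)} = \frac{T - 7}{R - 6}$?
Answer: $0$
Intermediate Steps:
$v{\left(R,T \right)} = \frac{-7 + T}{-6 + R}$
$v{\left(\left(-2\right) 6,-6 \right)} 18 - 13 = \frac{-7 - 6}{-6 - 12} \cdot 18 - 13 = \frac{1}{-6 - 12} \left(-13\right) 18 - 13 = \frac{1}{-18} \left(-13\right) 18 - 13 = \left(- \frac{1}{18}\right) \left(-13\right) 18 - 13 = \frac{13}{18} \cdot 18 - 13 = 13 - 13 = 0$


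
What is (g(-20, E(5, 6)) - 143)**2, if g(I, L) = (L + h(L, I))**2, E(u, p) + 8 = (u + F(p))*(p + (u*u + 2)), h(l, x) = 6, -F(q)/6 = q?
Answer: 1103512432324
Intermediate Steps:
F(q) = -6*q
E(u, p) = -8 + (u - 6*p)*(2 + p + u**2) (E(u, p) = -8 + (u - 6*p)*(p + (u*u + 2)) = -8 + (u - 6*p)*(p + (u**2 + 2)) = -8 + (u - 6*p)*(p + (2 + u**2)) = -8 + (u - 6*p)*(2 + p + u**2))
g(I, L) = (6 + L)**2 (g(I, L) = (L + 6)**2 = (6 + L)**2)
(g(-20, E(5, 6)) - 143)**2 = ((6 + (-8 + 5**3 - 12*6 - 6*6**2 + 2*5 + 6*5 - 6*6*5**2))**2 - 143)**2 = ((6 + (-8 + 125 - 72 - 6*36 + 10 + 30 - 6*6*25))**2 - 143)**2 = ((6 + (-8 + 125 - 72 - 216 + 10 + 30 - 900))**2 - 143)**2 = ((6 - 1031)**2 - 143)**2 = ((-1025)**2 - 143)**2 = (1050625 - 143)**2 = 1050482**2 = 1103512432324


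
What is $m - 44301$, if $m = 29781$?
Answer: $-14520$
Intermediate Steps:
$m - 44301 = 29781 - 44301 = -14520$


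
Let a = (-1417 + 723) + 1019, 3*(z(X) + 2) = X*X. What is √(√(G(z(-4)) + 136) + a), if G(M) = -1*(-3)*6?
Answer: √(325 + √154) ≈ 18.369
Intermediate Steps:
z(X) = -2 + X²/3 (z(X) = -2 + (X*X)/3 = -2 + X²/3)
G(M) = 18 (G(M) = 3*6 = 18)
a = 325 (a = -694 + 1019 = 325)
√(√(G(z(-4)) + 136) + a) = √(√(18 + 136) + 325) = √(√154 + 325) = √(325 + √154)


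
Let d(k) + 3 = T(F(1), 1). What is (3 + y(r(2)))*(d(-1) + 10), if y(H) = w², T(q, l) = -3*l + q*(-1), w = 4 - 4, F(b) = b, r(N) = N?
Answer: 9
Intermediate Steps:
w = 0
T(q, l) = -q - 3*l (T(q, l) = -3*l - q = -q - 3*l)
y(H) = 0 (y(H) = 0² = 0)
d(k) = -7 (d(k) = -3 + (-1*1 - 3*1) = -3 + (-1 - 3) = -3 - 4 = -7)
(3 + y(r(2)))*(d(-1) + 10) = (3 + 0)*(-7 + 10) = 3*3 = 9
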